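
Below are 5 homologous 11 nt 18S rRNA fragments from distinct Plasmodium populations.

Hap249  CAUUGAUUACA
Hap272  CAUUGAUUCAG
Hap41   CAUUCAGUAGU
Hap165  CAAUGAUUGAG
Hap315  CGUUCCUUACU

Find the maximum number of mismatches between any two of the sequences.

7

Pairwise Hamming distances:
  Hap249 vs Hap272: 3
  Hap249 vs Hap41: 4
  Hap249 vs Hap165: 4
  Hap249 vs Hap315: 4
  Hap272 vs Hap41: 5
  Hap272 vs Hap165: 2
  Hap272 vs Hap315: 6
  Hap41 vs Hap165: 6
  Hap41 vs Hap315: 4
  Hap165 vs Hap315: 7
The largest is 7, between Hap165 and Hap315.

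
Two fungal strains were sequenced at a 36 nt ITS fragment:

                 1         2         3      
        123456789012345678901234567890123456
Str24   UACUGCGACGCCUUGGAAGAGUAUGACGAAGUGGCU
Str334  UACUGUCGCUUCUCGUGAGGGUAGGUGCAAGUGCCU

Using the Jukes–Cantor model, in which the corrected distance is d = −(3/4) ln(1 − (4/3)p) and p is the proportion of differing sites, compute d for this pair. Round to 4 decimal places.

0.5482

Differing sites — 6:C/U; 7:G/C; 8:A/G; 10:G/U; 11:C/U; 14:U/C; 16:G/U; 17:A/G; 20:A/G; 24:U/G; 26:A/U; 27:C/G; 28:G/C; 34:G/C.
p = 14/36 = 0.388889.
d = −0.75 · ln(1 − (4/3)·0.388889) = −0.75 · ln(0.481481) = −0.75 · (-0.730889) = 0.5482.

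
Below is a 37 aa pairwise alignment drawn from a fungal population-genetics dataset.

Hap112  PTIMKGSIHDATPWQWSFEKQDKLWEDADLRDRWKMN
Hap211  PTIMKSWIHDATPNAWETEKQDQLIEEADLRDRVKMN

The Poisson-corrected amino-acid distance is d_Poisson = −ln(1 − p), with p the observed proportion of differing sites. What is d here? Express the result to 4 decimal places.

Differing sites — 6:G/S; 7:S/W; 14:W/N; 15:Q/A; 17:S/E; 18:F/T; 23:K/Q; 25:W/I; 27:D/E; 34:W/V.
p = 10/37 = 0.270270.
d = −ln(1 − 0.270270) = −ln(0.729730) = 0.3151.

0.3151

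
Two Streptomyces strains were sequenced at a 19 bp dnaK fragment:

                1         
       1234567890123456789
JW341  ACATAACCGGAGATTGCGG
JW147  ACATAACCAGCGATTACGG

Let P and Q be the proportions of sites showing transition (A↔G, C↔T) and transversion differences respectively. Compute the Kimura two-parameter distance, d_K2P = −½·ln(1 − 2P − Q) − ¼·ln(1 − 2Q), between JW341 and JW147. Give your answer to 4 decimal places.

0.1805

Differing sites — 9:G/A (Ti); 11:A/C (Tv); 16:G/A (Ti).
Of the 3 differences, 2 transitions and 1 transversion over 19 sites: P = 2/19 = 0.105263, Q = 1/19 = 0.052632.
d = −0.5·ln(0.736842) − 0.25·ln(0.894736) = −0.5·(-0.305382) − 0.25·(-0.111227) = 0.1805.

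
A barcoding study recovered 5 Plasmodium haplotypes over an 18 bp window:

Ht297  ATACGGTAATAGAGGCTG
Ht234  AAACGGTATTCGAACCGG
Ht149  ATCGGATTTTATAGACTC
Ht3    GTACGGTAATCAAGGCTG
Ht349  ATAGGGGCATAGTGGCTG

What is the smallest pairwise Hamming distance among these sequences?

Pairwise Hamming distances:
  Ht297 vs Ht234: 6
  Ht297 vs Ht149: 8
  Ht297 vs Ht3: 3
  Ht297 vs Ht349: 4
  Ht234 vs Ht149: 11
  Ht234 vs Ht3: 7
  Ht234 vs Ht349: 10
  Ht149 vs Ht3: 10
  Ht149 vs Ht349: 9
  Ht3 vs Ht349: 7
The smallest is 3, between Ht297 and Ht3.

3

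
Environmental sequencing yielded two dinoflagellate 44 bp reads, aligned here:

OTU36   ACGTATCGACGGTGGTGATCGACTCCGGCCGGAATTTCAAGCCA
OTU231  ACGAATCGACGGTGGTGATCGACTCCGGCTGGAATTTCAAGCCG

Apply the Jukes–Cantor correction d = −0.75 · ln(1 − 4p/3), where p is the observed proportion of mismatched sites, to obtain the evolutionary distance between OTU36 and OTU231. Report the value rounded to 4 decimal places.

The sequences differ at positions 4 (T/A), 30 (C/T), 44 (A/G).
p = 3/44 = 0.068182.
d = −0.75 · ln(1 − (4/3)·0.068182) = −0.75 · ln(0.909091) = −0.75 · (-0.095310) = 0.0715.

0.0715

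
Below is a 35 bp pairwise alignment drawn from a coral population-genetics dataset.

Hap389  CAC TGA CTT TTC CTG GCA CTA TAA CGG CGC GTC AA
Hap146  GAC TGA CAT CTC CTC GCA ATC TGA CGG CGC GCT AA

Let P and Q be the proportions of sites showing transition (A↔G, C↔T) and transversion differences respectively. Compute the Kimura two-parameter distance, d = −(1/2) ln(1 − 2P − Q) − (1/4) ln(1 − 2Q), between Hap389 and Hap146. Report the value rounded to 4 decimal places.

Mismatches occur at site 1 (C/G, transversion), site 8 (T/A, transversion), site 10 (T/C, transition), site 15 (G/C, transversion), site 19 (C/A, transversion), site 21 (A/C, transversion), site 23 (A/G, transition), site 32 (T/C, transition), site 33 (C/T, transition).
Of the 9 differences, 4 transitions and 5 transversions over 35 sites: P = 4/35 = 0.114286, Q = 5/35 = 0.142857.
d = −0.5·ln(0.628571) − 0.25·ln(0.714286) = −0.5·(-0.464306) − 0.25·(-0.336472) = 0.3163.

0.3163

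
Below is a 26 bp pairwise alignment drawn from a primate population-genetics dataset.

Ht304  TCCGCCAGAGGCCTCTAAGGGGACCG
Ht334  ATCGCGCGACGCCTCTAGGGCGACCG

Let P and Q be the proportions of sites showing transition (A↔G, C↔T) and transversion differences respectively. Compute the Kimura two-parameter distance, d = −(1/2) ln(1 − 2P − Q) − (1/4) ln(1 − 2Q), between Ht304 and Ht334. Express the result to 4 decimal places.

Mismatches occur at site 1 (T↔A, transversion), site 2 (C↔T, transition), site 6 (C↔G, transversion), site 7 (A↔C, transversion), site 10 (G↔C, transversion), site 18 (A↔G, transition), site 21 (G↔C, transversion).
Of the 7 differences, 2 transitions and 5 transversions over 26 sites: P = 2/26 = 0.076923, Q = 5/26 = 0.192308.
d = −0.5·ln(0.653846) − 0.25·ln(0.615384) = −0.5·(-0.424883) − 0.25·(-0.485509) = 0.3338.

0.3338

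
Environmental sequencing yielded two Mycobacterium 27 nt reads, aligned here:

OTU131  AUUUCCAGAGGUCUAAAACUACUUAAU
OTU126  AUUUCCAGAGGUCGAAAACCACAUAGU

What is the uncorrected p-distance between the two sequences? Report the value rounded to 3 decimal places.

Differing sites — 14:U/G; 20:U/C; 23:U/A; 26:A/G.
There are 4 differences over 27 sites, so p = 4/27 = 0.148.

0.148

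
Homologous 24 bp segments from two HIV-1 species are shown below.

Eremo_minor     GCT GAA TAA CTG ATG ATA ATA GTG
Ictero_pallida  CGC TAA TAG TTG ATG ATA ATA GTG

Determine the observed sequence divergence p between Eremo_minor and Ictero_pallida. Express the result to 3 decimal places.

Mismatches occur at site 1 (G→C), site 2 (C→G), site 3 (T→C), site 4 (G→T), site 9 (A→G), site 10 (C→T).
There are 6 differences over 24 sites, so p = 6/24 = 0.250.

0.250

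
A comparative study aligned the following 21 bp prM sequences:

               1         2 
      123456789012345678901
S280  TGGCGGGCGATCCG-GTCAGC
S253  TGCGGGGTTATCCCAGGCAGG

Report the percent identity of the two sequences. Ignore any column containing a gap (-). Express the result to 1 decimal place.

Excluding the 1 gap column leaves 20 comparable sites.
Mismatches occur at site 3 (G→C), site 4 (C→G), site 8 (C→T), site 9 (G→T), site 14 (G→C), site 17 (T→G), site 21 (C→G).
13 of the 20 comparable sites match, so the percent identity is 13/20 × 100 = 65.0%.

65.0%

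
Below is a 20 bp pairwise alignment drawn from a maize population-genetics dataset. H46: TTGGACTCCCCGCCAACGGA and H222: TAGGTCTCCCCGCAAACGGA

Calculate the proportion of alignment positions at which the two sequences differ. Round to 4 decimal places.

0.1500

Mismatches occur at site 2 (T/A), site 5 (A/T), site 14 (C/A).
There are 3 differences over 20 sites, so p = 3/20 = 0.1500.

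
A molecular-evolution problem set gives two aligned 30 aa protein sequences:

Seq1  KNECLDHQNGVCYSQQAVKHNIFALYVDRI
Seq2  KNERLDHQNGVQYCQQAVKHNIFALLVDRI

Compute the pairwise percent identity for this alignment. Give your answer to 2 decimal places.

Mismatches occur at site 4 (C→R), site 12 (C→Q), site 14 (S→C), site 26 (Y→L).
26 of the 30 sites match, so the percent identity is 26/30 × 100 = 86.67%.

86.67%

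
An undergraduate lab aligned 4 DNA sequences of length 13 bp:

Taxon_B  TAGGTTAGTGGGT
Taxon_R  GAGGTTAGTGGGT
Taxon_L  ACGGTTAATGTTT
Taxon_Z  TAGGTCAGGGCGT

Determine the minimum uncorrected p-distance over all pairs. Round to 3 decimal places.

0.077

Pairwise Hamming distances:
  Taxon_B vs Taxon_R: 1
  Taxon_B vs Taxon_L: 5
  Taxon_B vs Taxon_Z: 3
  Taxon_R vs Taxon_L: 5
  Taxon_R vs Taxon_Z: 4
  Taxon_L vs Taxon_Z: 7
The smallest is 1 mismatch, between Taxon_B and Taxon_R; p = 1/13 = 0.077.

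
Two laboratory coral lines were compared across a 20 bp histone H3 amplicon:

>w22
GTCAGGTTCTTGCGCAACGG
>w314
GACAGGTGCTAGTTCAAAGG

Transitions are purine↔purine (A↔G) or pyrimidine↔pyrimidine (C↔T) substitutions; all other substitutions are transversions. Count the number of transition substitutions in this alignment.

Differing sites — 2:T/A (Tv); 8:T/G (Tv); 11:T/A (Tv); 13:C/T (Ti); 14:G/T (Tv); 18:C/A (Tv).
Of the 6 differences, 1 transition and 5 transversions, so the answer is 1.

1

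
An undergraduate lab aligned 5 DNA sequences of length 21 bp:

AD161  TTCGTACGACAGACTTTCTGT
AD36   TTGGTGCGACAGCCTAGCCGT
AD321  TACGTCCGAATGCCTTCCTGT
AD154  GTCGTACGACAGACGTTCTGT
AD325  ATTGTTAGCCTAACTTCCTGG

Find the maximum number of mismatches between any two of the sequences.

Pairwise Hamming distances:
  AD161 vs AD36: 6
  AD161 vs AD321: 6
  AD161 vs AD154: 2
  AD161 vs AD325: 9
  AD36 vs AD321: 8
  AD36 vs AD154: 8
  AD36 vs AD325: 12
  AD321 vs AD154: 8
  AD321 vs AD325: 10
  AD154 vs AD325: 10
The largest is 12, between AD36 and AD325.

12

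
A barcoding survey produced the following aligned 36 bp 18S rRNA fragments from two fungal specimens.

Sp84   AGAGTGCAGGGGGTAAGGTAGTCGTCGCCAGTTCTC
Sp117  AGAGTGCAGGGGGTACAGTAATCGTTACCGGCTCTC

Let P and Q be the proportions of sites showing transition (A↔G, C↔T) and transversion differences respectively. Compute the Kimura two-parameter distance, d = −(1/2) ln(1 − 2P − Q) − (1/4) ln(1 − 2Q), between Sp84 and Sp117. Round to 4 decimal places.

Mismatches occur at site 16 (A/C, transversion), site 17 (G/A, transition), site 21 (G/A, transition), site 26 (C/T, transition), site 27 (G/A, transition), site 30 (A/G, transition), site 32 (T/C, transition).
Of the 7 differences, 6 transitions and 1 transversion over 36 sites: P = 6/36 = 0.166667, Q = 1/36 = 0.027778.
d = −0.5·ln(0.638888) − 0.25·ln(0.944444) = −0.5·(-0.448026) − 0.25·(-0.057159) = 0.2383.

0.2383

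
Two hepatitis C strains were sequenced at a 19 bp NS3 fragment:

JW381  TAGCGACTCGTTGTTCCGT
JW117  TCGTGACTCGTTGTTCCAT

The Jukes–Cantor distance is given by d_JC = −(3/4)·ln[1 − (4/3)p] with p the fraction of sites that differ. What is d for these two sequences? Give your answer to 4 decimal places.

Differing sites — 2:A/C; 4:C/T; 18:G/A.
p = 3/19 = 0.157895.
d = −0.75 · ln(1 − (4/3)·0.157895) = −0.75 · ln(0.789473) = −0.75 · (-0.236390) = 0.1773.

0.1773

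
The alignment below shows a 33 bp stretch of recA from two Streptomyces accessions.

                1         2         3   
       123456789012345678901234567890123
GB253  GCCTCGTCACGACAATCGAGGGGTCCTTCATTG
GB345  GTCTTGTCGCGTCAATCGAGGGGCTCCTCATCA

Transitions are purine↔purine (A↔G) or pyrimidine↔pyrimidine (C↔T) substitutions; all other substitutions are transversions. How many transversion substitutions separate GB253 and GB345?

1

Mismatches occur at site 2 (C→T, transition), site 5 (C→T, transition), site 9 (A→G, transition), site 12 (A→T, transversion), site 24 (T→C, transition), site 25 (C→T, transition), site 27 (T→C, transition), site 32 (T→C, transition), site 33 (G→A, transition).
Of the 9 differences, 8 transitions and 1 transversion, so the answer is 1.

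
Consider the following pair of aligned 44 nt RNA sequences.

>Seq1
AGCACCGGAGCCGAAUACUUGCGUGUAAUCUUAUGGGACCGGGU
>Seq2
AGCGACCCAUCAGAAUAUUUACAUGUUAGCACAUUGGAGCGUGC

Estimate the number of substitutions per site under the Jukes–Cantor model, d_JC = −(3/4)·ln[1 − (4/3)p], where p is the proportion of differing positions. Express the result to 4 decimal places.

Differing sites — 4:A/G; 5:C/A; 7:G/C; 8:G/C; 10:G/U; 12:C/A; 18:C/U; 21:G/A; 23:G/A; 27:A/U; 29:U/G; 31:U/A; 32:U/C; 35:G/U; 39:C/G; 42:G/U; 44:U/C.
p = 17/44 = 0.386364.
d = −0.75 · ln(1 − (4/3)·0.386364) = −0.75 · ln(0.484848) = −0.75 · (-0.723920) = 0.5429.

0.5429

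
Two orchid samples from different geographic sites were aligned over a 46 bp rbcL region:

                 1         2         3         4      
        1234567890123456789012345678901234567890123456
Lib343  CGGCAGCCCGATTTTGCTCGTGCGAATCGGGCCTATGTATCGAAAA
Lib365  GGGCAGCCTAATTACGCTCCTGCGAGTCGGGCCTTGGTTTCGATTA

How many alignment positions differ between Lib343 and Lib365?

12

Differing sites — 1:C/G; 9:C/T; 10:G/A; 14:T/A; 15:T/C; 20:G/C; 26:A/G; 35:A/T; 36:T/G; 39:A/T; 44:A/T; 45:A/T.
That gives 12 mismatches out of 46 aligned sites, so the Hamming distance is 12.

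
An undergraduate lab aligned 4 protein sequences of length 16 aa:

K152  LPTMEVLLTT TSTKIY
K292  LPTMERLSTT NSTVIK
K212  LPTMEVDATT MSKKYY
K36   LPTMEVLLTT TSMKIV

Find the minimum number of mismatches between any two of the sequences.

2

Pairwise Hamming distances:
  K152 vs K292: 5
  K152 vs K212: 5
  K152 vs K36: 2
  K292 vs K212: 8
  K292 vs K36: 6
  K212 vs K36: 6
The smallest is 2, between K152 and K36.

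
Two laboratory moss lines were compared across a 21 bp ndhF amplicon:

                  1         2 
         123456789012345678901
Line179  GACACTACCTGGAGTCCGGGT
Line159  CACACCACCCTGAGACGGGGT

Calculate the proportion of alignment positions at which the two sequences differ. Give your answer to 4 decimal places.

0.2857

The sequences differ at positions 1 (G/C), 6 (T/C), 10 (T/C), 11 (G/T), 15 (T/A), 17 (C/G).
There are 6 differences over 21 sites, so p = 6/21 = 0.2857.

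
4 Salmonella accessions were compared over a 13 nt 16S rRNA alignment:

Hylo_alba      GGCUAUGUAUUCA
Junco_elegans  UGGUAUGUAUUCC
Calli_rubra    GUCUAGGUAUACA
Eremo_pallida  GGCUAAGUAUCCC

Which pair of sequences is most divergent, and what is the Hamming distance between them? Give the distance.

Pairwise Hamming distances:
  Hylo_alba vs Junco_elegans: 3
  Hylo_alba vs Calli_rubra: 3
  Hylo_alba vs Eremo_pallida: 3
  Junco_elegans vs Calli_rubra: 6
  Junco_elegans vs Eremo_pallida: 4
  Calli_rubra vs Eremo_pallida: 4
The largest is 6, between Junco_elegans and Calli_rubra.

6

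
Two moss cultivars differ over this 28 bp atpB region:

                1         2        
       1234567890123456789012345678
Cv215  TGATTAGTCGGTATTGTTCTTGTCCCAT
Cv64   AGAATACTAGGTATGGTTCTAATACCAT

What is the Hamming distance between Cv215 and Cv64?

Differing sites — 1:T/A; 4:T/A; 7:G/C; 9:C/A; 15:T/G; 21:T/A; 22:G/A; 24:C/A.
That gives 8 mismatches out of 28 aligned sites, so the Hamming distance is 8.

8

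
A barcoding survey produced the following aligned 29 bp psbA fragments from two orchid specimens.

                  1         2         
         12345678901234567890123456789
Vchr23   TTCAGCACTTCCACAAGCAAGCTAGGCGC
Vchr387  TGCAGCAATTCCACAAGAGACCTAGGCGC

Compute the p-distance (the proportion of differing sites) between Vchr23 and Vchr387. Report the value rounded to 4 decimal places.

0.1724

Mismatches occur at site 2 (T→G), site 8 (C→A), site 18 (C→A), site 19 (A→G), site 21 (G→C).
There are 5 differences over 29 sites, so p = 5/29 = 0.1724.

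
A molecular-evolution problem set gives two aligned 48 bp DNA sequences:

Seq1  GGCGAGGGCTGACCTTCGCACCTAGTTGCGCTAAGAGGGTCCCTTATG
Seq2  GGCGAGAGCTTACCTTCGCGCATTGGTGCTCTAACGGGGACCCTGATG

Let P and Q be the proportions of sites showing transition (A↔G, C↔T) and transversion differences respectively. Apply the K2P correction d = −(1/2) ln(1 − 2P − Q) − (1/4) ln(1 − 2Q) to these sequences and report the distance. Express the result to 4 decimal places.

0.2738

The sequences differ at positions 7 (G/A, transition), 11 (G/T, transversion), 20 (A/G, transition), 22 (C/A, transversion), 24 (A/T, transversion), 26 (T/G, transversion), 30 (G/T, transversion), 35 (G/C, transversion), 36 (A/G, transition), 40 (T/A, transversion), 45 (T/G, transversion).
Of the 11 differences, 3 transitions and 8 transversions over 48 sites: P = 3/48 = 0.062500, Q = 8/48 = 0.166667.
d = −0.5·ln(0.708333) − 0.25·ln(0.666666) = −0.5·(-0.344841) − 0.25·(-0.405466) = 0.2738.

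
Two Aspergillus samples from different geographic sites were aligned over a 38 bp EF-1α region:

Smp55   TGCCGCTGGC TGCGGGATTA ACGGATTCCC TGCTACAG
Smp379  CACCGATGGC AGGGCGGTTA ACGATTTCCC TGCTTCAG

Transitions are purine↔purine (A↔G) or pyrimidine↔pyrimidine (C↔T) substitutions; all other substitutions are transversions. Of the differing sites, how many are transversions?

6

Differing sites — 1:T/C (Ti); 2:G/A (Ti); 6:C/A (Tv); 11:T/A (Tv); 13:C/G (Tv); 15:G/C (Tv); 17:A/G (Ti); 24:G/A (Ti); 25:A/T (Tv); 35:A/T (Tv).
Of the 10 differences, 4 transitions and 6 transversions, so the answer is 6.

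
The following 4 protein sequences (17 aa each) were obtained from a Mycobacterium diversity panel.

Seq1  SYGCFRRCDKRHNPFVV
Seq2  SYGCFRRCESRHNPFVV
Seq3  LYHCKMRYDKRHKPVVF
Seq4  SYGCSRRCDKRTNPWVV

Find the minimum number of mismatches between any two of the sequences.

Pairwise Hamming distances:
  Seq1 vs Seq2: 2
  Seq1 vs Seq3: 8
  Seq1 vs Seq4: 3
  Seq2 vs Seq3: 10
  Seq2 vs Seq4: 5
  Seq3 vs Seq4: 9
The smallest is 2, between Seq1 and Seq2.

2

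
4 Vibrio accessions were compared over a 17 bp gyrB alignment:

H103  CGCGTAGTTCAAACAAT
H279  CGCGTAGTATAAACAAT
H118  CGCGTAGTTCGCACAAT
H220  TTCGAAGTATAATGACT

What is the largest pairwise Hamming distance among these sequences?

10

Pairwise Hamming distances:
  H103 vs H279: 2
  H103 vs H118: 2
  H103 vs H220: 8
  H279 vs H118: 4
  H279 vs H220: 6
  H118 vs H220: 10
The largest is 10, between H118 and H220.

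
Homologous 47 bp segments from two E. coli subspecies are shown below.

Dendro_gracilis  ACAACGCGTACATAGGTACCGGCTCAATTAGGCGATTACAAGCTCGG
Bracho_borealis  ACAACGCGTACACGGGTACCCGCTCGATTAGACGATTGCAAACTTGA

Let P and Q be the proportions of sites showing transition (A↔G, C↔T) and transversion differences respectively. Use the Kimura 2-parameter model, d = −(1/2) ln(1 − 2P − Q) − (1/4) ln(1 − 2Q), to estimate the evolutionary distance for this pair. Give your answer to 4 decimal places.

Differing sites — 13:T/C (Ti); 14:A/G (Ti); 21:G/C (Tv); 26:A/G (Ti); 32:G/A (Ti); 38:A/G (Ti); 42:G/A (Ti); 45:C/T (Ti); 47:G/A (Ti).
Of the 9 differences, 8 transitions and 1 transversion over 47 sites: P = 8/47 = 0.170213, Q = 1/47 = 0.021277.
d = −0.5·ln(0.638297) − 0.25·ln(0.957446) = −0.5·(-0.448952) − 0.25·(-0.043486) = 0.2353.

0.2353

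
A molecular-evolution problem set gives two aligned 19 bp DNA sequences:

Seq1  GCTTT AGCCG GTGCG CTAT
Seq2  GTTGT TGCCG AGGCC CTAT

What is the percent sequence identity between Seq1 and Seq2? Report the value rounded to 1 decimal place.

68.4%

Mismatches occur at site 2 (C/T), site 4 (T/G), site 6 (A/T), site 11 (G/A), site 12 (T/G), site 15 (G/C).
13 of the 19 sites match, so the percent identity is 13/19 × 100 = 68.4%.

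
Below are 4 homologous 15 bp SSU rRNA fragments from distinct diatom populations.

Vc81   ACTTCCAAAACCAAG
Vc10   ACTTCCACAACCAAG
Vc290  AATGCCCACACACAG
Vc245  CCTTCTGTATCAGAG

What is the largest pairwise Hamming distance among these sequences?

Pairwise Hamming distances:
  Vc81 vs Vc10: 1
  Vc81 vs Vc290: 6
  Vc81 vs Vc245: 7
  Vc10 vs Vc290: 7
  Vc10 vs Vc245: 7
  Vc290 vs Vc245: 9
The largest is 9, between Vc290 and Vc245.

9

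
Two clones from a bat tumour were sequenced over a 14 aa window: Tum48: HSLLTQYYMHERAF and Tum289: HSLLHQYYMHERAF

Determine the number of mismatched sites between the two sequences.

The sequences differ at position 5 (T/H).
That gives 1 mismatch out of 14 aligned sites, so the Hamming distance is 1.

1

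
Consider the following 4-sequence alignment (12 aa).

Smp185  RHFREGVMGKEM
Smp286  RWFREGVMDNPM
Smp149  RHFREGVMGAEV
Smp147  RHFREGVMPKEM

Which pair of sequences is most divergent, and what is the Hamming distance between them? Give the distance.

Pairwise Hamming distances:
  Smp185 vs Smp286: 4
  Smp185 vs Smp149: 2
  Smp185 vs Smp147: 1
  Smp286 vs Smp149: 5
  Smp286 vs Smp147: 4
  Smp149 vs Smp147: 3
The largest is 5, between Smp286 and Smp149.

5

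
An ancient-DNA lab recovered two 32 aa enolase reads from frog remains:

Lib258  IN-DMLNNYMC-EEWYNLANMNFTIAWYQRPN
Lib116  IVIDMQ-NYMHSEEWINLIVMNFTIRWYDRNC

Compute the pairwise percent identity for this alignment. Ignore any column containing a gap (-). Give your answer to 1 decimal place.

65.5%

Excluding the 3 gap columns leaves 29 comparable sites.
The sequences differ at positions 2 (N/V), 6 (L/Q), 11 (C/H), 16 (Y/I), 19 (A/I), 20 (N/V), 26 (A/R), 29 (Q/D), 31 (P/N), 32 (N/C).
19 of the 29 comparable sites match, so the percent identity is 19/29 × 100 = 65.5%.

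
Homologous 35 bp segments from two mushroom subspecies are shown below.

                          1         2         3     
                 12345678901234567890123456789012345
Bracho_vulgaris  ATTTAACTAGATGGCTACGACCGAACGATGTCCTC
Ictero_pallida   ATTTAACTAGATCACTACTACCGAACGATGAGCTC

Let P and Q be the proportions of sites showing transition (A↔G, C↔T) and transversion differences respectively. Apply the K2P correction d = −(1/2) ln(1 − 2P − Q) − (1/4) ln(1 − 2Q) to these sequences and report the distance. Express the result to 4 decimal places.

0.1589

The sequences differ at positions 13 (G/C, transversion), 14 (G/A, transition), 19 (G/T, transversion), 31 (T/A, transversion), 32 (C/G, transversion).
Of the 5 differences, 1 transition and 4 transversions over 35 sites: P = 1/35 = 0.028571, Q = 4/35 = 0.114286.
d = −0.5·ln(0.828572) − 0.25·ln(0.771428) = −0.5·(-0.188052) − 0.25·(-0.259512) = 0.1589.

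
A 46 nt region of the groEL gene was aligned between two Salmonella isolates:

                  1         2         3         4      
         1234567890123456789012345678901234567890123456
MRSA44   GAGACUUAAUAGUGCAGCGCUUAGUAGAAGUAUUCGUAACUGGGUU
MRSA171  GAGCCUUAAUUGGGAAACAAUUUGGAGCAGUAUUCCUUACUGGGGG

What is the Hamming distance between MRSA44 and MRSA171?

14

Differing sites — 4:A/C; 11:A/U; 13:U/G; 15:C/A; 17:G/A; 19:G/A; 20:C/A; 23:A/U; 25:U/G; 28:A/C; 36:G/C; 38:A/U; 45:U/G; 46:U/G.
That gives 14 mismatches out of 46 aligned sites, so the Hamming distance is 14.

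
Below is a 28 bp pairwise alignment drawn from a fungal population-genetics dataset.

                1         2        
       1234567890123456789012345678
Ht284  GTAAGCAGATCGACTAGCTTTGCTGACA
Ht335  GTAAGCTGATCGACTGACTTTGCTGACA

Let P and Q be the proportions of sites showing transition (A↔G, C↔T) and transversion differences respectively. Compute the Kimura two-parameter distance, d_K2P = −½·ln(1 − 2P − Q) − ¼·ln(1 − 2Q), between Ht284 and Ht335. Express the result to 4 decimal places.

Mismatches occur at site 7 (A↔T, transversion), site 16 (A↔G, transition), site 17 (G↔A, transition).
Of the 3 differences, 2 transitions and 1 transversion over 28 sites: P = 2/28 = 0.071429, Q = 1/28 = 0.035714.
d = −0.5·ln(0.821428) − 0.25·ln(0.928572) = −0.5·(-0.196711) − 0.25·(-0.074107) = 0.1169.

0.1169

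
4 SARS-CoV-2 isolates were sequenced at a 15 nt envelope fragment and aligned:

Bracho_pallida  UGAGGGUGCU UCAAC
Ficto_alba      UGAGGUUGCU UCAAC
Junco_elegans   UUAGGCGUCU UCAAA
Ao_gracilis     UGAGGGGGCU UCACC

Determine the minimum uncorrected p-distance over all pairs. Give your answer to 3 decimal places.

Pairwise Hamming distances:
  Bracho_pallida vs Ficto_alba: 1
  Bracho_pallida vs Junco_elegans: 5
  Bracho_pallida vs Ao_gracilis: 2
  Ficto_alba vs Junco_elegans: 5
  Ficto_alba vs Ao_gracilis: 3
  Junco_elegans vs Ao_gracilis: 5
The smallest is 1 mismatch, between Bracho_pallida and Ficto_alba; p = 1/15 = 0.067.

0.067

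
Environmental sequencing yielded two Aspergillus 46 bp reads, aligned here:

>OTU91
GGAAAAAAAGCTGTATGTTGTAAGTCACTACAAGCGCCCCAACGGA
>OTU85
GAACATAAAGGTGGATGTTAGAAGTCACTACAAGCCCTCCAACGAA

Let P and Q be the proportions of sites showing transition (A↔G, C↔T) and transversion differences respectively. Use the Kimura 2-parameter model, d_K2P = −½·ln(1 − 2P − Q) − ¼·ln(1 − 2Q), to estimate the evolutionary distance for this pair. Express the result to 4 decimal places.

Differing sites — 2:G/A (Ti); 4:A/C (Tv); 6:A/T (Tv); 11:C/G (Tv); 14:T/G (Tv); 20:G/A (Ti); 21:T/G (Tv); 36:G/C (Tv); 38:C/T (Ti); 45:G/A (Ti).
Of the 10 differences, 4 transitions and 6 transversions over 46 sites: P = 4/46 = 0.086957, Q = 6/46 = 0.130435.
d = −0.5·ln(0.695651) − 0.25·ln(0.739130) = −0.5·(-0.362907) − 0.25·(-0.302281) = 0.2570.

0.2570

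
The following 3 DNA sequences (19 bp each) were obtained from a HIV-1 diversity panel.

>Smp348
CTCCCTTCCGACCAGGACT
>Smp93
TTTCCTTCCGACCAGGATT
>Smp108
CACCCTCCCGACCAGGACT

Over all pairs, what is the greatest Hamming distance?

5

Pairwise Hamming distances:
  Smp348 vs Smp93: 3
  Smp348 vs Smp108: 2
  Smp93 vs Smp108: 5
The largest is 5, between Smp93 and Smp108.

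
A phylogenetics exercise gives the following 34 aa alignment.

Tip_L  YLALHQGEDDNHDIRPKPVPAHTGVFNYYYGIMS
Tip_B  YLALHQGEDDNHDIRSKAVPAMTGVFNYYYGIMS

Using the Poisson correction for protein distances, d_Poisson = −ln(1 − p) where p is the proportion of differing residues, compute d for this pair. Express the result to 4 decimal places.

0.0924

Differing sites — 16:P/S; 18:P/A; 22:H/M.
p = 3/34 = 0.088235.
d = −ln(1 − 0.088235) = −ln(0.911765) = 0.0924.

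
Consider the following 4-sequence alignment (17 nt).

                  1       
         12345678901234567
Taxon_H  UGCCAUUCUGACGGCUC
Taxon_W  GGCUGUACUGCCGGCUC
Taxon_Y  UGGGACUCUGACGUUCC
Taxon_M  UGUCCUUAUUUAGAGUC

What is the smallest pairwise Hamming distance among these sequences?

Pairwise Hamming distances:
  Taxon_H vs Taxon_W: 5
  Taxon_H vs Taxon_Y: 6
  Taxon_H vs Taxon_M: 8
  Taxon_W vs Taxon_Y: 10
  Taxon_W vs Taxon_M: 11
  Taxon_Y vs Taxon_M: 11
The smallest is 5, between Taxon_H and Taxon_W.

5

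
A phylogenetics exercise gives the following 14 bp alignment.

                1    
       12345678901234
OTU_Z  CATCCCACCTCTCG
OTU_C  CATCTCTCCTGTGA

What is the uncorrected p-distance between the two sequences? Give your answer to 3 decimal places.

0.357

Mismatches occur at site 5 (C→T), site 7 (A→T), site 11 (C→G), site 13 (C→G), site 14 (G→A).
There are 5 differences over 14 sites, so p = 5/14 = 0.357.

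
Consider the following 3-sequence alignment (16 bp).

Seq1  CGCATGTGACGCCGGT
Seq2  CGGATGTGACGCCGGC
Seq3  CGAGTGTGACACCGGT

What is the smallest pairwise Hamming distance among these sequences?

Pairwise Hamming distances:
  Seq1 vs Seq2: 2
  Seq1 vs Seq3: 3
  Seq2 vs Seq3: 4
The smallest is 2, between Seq1 and Seq2.

2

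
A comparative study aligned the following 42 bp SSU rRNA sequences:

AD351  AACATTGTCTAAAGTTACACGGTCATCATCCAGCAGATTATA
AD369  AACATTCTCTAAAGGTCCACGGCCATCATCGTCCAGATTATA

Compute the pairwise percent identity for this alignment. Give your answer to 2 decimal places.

83.33%

The sequences differ at positions 7 (G/C), 15 (T/G), 17 (A/C), 23 (T/C), 31 (C/G), 32 (A/T), 33 (G/C).
35 of the 42 sites match, so the percent identity is 35/42 × 100 = 83.33%.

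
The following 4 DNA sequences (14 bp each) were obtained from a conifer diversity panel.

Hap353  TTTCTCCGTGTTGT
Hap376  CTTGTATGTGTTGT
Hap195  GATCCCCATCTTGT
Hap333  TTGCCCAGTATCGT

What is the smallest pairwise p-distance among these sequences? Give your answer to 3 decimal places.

0.286

Pairwise Hamming distances:
  Hap353 vs Hap376: 4
  Hap353 vs Hap195: 5
  Hap353 vs Hap333: 5
  Hap376 vs Hap195: 8
  Hap376 vs Hap333: 8
  Hap195 vs Hap333: 7
The smallest is 4 mismatches, between Hap353 and Hap376; p = 4/14 = 0.286.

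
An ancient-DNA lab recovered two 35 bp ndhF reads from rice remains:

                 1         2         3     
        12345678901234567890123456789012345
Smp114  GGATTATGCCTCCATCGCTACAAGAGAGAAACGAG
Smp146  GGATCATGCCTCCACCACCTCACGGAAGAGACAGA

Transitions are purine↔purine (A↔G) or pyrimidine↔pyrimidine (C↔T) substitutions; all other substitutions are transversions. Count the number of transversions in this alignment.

Differing sites — 5:T/C (Ti); 15:T/C (Ti); 17:G/A (Ti); 19:T/C (Ti); 20:A/T (Tv); 23:A/C (Tv); 25:A/G (Ti); 26:G/A (Ti); 30:A/G (Ti); 33:G/A (Ti); 34:A/G (Ti); 35:G/A (Ti).
Of the 12 differences, 10 transitions and 2 transversions, so the answer is 2.

2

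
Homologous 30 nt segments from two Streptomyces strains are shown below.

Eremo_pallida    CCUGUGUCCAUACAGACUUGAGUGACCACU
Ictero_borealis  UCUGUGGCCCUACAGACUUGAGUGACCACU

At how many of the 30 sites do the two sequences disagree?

3

The sequences differ at positions 1 (C/U), 7 (U/G), 10 (A/C).
That gives 3 mismatches out of 30 aligned sites, so the Hamming distance is 3.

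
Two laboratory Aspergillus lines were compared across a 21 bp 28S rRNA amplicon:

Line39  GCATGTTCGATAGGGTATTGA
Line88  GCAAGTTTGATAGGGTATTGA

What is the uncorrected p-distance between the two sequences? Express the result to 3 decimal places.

The sequences differ at positions 4 (T/A), 8 (C/T).
There are 2 differences over 21 sites, so p = 2/21 = 0.095.

0.095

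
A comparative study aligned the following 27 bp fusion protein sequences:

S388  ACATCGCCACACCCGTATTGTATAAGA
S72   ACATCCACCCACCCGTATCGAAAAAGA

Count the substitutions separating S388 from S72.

Differing sites — 6:G/C; 7:C/A; 9:A/C; 19:T/C; 21:T/A; 23:T/A.
That gives 6 mismatches out of 27 aligned sites, so the Hamming distance is 6.

6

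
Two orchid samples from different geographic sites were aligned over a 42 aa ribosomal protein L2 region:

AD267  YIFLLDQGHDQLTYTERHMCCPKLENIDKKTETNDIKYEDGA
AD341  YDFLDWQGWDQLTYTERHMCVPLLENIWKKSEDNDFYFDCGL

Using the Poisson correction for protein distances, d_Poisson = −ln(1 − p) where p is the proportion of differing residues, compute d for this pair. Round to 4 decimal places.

The sequences differ at positions 2 (I/D), 5 (L/D), 6 (D/W), 9 (H/W), 21 (C/V), 23 (K/L), 28 (D/W), 31 (T/S), 33 (T/D), 36 (I/F), 37 (K/Y), 38 (Y/F), 39 (E/D), 40 (D/C), 42 (A/L).
p = 15/42 = 0.357143.
d = −ln(1 − 0.357143) = −ln(0.642857) = 0.4418.

0.4418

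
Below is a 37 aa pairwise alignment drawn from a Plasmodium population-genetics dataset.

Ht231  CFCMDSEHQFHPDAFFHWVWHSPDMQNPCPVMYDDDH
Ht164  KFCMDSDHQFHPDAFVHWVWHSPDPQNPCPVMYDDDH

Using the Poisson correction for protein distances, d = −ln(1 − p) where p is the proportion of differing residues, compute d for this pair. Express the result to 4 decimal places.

0.1144

Differing sites — 1:C/K; 7:E/D; 16:F/V; 25:M/P.
p = 4/37 = 0.108108.
d = −ln(1 − 0.108108) = −ln(0.891892) = 0.1144.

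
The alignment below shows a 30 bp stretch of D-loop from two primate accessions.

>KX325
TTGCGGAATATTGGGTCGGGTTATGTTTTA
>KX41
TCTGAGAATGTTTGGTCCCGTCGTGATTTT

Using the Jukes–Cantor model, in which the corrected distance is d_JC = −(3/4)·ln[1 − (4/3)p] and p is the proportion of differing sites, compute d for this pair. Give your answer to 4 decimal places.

0.5716

The sequences differ at positions 2 (T/C), 3 (G/T), 4 (C/G), 5 (G/A), 10 (A/G), 13 (G/T), 18 (G/C), 19 (G/C), 22 (T/C), 23 (A/G), 26 (T/A), 30 (A/T).
p = 12/30 = 0.400000.
d = −0.75 · ln(1 − (4/3)·0.400000) = −0.75 · ln(0.466667) = −0.75 · (-0.762139) = 0.5716.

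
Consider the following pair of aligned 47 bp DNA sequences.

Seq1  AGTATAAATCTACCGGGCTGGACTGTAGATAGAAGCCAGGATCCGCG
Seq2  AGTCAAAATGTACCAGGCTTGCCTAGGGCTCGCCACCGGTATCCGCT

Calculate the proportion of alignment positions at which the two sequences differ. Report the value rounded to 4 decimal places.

The sequences differ at positions 4 (A/C), 5 (T/A), 10 (C/G), 15 (G/A), 20 (G/T), 22 (A/C), 25 (G/A), 26 (T/G), 27 (A/G), 29 (A/C), 31 (A/C), 33 (A/C), 34 (A/C), 35 (G/A), 38 (A/G), 40 (G/T), 47 (G/T).
There are 17 differences over 47 sites, so p = 17/47 = 0.3617.

0.3617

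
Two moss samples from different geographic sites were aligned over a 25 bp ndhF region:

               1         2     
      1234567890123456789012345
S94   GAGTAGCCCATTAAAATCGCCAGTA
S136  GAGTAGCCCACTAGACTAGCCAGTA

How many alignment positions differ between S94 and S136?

Differing sites — 11:T/C; 14:A/G; 16:A/C; 18:C/A.
That gives 4 mismatches out of 25 aligned sites, so the Hamming distance is 4.

4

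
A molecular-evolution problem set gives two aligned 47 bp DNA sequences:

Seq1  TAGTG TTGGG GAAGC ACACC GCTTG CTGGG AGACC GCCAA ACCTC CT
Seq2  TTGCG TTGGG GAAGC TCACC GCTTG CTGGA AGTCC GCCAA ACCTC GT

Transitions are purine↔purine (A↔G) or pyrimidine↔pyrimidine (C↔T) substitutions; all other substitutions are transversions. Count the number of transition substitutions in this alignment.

Differing sites — 2:A/T (Tv); 4:T/C (Ti); 16:A/T (Tv); 30:G/A (Ti); 33:A/T (Tv); 46:C/G (Tv).
Of the 6 differences, 2 transitions and 4 transversions, so the answer is 2.

2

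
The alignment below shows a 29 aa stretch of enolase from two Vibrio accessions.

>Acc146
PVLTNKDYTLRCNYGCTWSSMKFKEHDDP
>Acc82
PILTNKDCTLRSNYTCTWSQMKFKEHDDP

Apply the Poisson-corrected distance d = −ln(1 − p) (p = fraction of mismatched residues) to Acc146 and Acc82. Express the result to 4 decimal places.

0.1892

Mismatches occur at site 2 (V→I), site 8 (Y→C), site 12 (C→S), site 15 (G→T), site 20 (S→Q).
p = 5/29 = 0.172414.
d = −ln(1 − 0.172414) = −ln(0.827586) = 0.1892.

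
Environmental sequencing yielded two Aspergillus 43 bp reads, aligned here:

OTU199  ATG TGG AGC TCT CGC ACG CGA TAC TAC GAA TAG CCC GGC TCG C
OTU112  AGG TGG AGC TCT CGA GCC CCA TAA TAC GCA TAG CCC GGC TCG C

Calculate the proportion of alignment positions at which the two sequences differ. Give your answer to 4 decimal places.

Mismatches occur at site 2 (T→G), site 15 (C→A), site 16 (A→G), site 18 (G→C), site 20 (G→C), site 24 (C→A), site 29 (A→C).
There are 7 differences over 43 sites, so p = 7/43 = 0.1628.

0.1628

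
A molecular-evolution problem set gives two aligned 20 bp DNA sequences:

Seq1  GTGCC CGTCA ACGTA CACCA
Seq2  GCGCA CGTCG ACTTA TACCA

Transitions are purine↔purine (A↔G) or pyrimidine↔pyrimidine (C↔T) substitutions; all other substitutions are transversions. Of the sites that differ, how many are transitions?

Mismatches occur at site 2 (T↔C, transition), site 5 (C↔A, transversion), site 10 (A↔G, transition), site 13 (G↔T, transversion), site 16 (C↔T, transition).
Of the 5 differences, 3 transitions and 2 transversions, so the answer is 3.

3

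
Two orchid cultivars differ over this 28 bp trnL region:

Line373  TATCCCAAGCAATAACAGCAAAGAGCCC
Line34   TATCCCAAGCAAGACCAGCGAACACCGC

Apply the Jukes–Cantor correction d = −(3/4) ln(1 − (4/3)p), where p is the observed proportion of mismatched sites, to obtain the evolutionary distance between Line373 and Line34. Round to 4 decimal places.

The sequences differ at positions 13 (T/G), 15 (A/C), 20 (A/G), 23 (G/C), 25 (G/C), 27 (C/G).
p = 6/28 = 0.214286.
d = −0.75 · ln(1 − (4/3)·0.214286) = −0.75 · ln(0.714285) = −0.75 · (-0.336473) = 0.2524.

0.2524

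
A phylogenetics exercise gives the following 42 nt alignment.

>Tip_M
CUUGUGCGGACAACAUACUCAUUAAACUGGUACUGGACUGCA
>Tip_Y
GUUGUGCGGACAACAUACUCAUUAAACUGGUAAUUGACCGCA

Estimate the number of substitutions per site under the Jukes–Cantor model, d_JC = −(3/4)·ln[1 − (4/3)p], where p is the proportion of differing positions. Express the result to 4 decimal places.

Differing sites — 1:C/G; 33:C/A; 35:G/U; 39:U/C.
p = 4/42 = 0.095238.
d = −0.75 · ln(1 − (4/3)·0.095238) = −0.75 · ln(0.873016) = −0.75 · (-0.135801) = 0.1019.

0.1019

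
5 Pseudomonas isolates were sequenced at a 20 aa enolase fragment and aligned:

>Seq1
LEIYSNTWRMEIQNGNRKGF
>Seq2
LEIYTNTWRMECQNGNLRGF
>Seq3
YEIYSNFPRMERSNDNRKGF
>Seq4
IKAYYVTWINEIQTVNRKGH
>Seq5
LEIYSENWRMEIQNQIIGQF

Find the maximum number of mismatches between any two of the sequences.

15

Pairwise Hamming distances:
  Seq1 vs Seq2: 4
  Seq1 vs Seq3: 6
  Seq1 vs Seq4: 10
  Seq1 vs Seq5: 7
  Seq2 vs Seq3: 9
  Seq2 vs Seq4: 13
  Seq2 vs Seq5: 9
  Seq3 vs Seq4: 14
  Seq3 vs Seq5: 11
  Seq4 vs Seq5: 15
The largest is 15, between Seq4 and Seq5.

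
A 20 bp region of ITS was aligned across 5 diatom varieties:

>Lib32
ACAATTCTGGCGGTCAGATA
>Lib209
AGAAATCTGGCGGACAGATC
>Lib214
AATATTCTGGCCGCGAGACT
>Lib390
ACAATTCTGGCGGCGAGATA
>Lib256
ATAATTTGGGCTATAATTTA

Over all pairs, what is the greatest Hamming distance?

Pairwise Hamming distances:
  Lib32 vs Lib209: 4
  Lib32 vs Lib214: 7
  Lib32 vs Lib390: 2
  Lib32 vs Lib256: 8
  Lib209 vs Lib214: 8
  Lib209 vs Lib390: 5
  Lib209 vs Lib256: 11
  Lib214 vs Lib390: 5
  Lib214 vs Lib256: 12
  Lib390 vs Lib256: 9
The largest is 12, between Lib214 and Lib256.

12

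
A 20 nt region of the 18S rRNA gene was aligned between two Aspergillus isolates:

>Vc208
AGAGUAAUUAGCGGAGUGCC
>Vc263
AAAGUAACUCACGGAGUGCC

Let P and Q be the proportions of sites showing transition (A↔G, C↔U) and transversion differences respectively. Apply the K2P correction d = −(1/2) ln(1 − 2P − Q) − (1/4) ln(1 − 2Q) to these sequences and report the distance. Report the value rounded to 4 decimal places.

The sequences differ at positions 2 (G/A, transition), 8 (U/C, transition), 10 (A/C, transversion), 11 (G/A, transition).
Of the 4 differences, 3 transitions and 1 transversion over 20 sites: P = 3/20 = 0.150000, Q = 1/20 = 0.050000.
d = −0.5·ln(0.650000) − 0.25·ln(0.900000) = −0.5·(-0.430783) − 0.25·(-0.105361) = 0.2417.

0.2417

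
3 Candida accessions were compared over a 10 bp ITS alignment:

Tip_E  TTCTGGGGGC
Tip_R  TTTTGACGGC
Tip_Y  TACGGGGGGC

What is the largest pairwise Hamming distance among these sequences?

5

Pairwise Hamming distances:
  Tip_E vs Tip_R: 3
  Tip_E vs Tip_Y: 2
  Tip_R vs Tip_Y: 5
The largest is 5, between Tip_R and Tip_Y.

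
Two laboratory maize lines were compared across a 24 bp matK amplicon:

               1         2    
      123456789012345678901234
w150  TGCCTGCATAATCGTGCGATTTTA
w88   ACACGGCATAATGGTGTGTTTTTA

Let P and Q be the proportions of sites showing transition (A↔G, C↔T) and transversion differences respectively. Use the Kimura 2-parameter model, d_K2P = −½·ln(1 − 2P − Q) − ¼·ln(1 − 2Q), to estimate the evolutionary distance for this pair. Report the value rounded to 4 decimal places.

Differing sites — 1:T/A (Tv); 2:G/C (Tv); 3:C/A (Tv); 5:T/G (Tv); 13:C/G (Tv); 17:C/T (Ti); 19:A/T (Tv).
Of the 7 differences, 1 transition and 6 transversions over 24 sites: P = 1/24 = 0.041667, Q = 6/24 = 0.250000.
d = −0.5·ln(0.666666) − 0.25·ln(0.500000) = −0.5·(-0.405466) − 0.25·(-0.693147) = 0.3760.

0.3760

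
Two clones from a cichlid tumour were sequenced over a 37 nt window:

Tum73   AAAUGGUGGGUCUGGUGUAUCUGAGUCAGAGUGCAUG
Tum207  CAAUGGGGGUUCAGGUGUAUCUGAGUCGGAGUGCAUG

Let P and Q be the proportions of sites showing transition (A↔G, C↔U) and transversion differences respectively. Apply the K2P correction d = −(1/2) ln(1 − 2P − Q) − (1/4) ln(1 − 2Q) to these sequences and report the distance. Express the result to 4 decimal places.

0.1494

Differing sites — 1:A/C (Tv); 7:U/G (Tv); 10:G/U (Tv); 13:U/A (Tv); 28:A/G (Ti).
Of the 5 differences, 1 transition and 4 transversions over 37 sites: P = 1/37 = 0.027027, Q = 4/37 = 0.108108.
d = −0.5·ln(0.837838) − 0.25·ln(0.783784) = −0.5·(-0.176931) − 0.25·(-0.243622) = 0.1494.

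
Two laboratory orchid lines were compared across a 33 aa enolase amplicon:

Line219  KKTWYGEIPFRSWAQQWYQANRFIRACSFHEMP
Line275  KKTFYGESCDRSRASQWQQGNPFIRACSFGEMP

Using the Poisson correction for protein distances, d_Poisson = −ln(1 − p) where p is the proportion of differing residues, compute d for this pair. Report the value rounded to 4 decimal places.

The sequences differ at positions 4 (W/F), 8 (I/S), 9 (P/C), 10 (F/D), 13 (W/R), 15 (Q/S), 18 (Y/Q), 20 (A/G), 22 (R/P), 30 (H/G).
p = 10/33 = 0.303030.
d = −ln(1 − 0.303030) = −ln(0.696970) = 0.3610.

0.3610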